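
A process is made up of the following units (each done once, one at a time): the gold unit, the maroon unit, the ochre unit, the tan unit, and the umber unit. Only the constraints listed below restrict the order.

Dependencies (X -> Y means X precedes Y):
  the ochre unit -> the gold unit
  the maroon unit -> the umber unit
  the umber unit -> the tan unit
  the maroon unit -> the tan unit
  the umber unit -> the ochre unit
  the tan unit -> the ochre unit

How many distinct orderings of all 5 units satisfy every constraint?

1

Only the maroon unit has no prerequisites, so it must go first.
Continuing from there, at each step only one unit has all its prerequisites placed, so the ordering is fully determined — there is exactly 1.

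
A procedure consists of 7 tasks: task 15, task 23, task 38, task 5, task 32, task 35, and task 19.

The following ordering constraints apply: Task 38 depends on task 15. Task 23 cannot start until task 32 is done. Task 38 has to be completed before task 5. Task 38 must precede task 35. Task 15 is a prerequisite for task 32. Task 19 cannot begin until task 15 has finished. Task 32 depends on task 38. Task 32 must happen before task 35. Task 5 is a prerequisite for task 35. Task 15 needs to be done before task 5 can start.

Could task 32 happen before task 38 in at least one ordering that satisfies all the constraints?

No

There is a dependency chain task 38 → task 32, so task 32 always comes after task 38.
Hence task 32 can never be scheduled before task 38.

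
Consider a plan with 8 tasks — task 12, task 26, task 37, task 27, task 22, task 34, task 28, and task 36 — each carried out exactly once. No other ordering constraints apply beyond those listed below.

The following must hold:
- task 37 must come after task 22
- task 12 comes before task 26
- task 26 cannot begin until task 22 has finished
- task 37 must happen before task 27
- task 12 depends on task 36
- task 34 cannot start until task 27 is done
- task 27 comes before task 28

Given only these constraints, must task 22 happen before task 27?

Yes

There is a constraint chain task 22 → task 37 → task 27.
That forces task 22 before task 27 in every valid schedule.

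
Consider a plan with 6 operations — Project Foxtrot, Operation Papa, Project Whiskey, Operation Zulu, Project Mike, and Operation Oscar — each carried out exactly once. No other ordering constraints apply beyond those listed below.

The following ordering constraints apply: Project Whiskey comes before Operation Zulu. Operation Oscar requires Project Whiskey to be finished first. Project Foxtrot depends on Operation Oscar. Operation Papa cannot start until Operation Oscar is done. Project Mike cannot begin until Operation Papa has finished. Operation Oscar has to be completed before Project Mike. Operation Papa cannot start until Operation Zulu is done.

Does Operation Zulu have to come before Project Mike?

Yes

Following the dependencies: Operation Zulu → Operation Papa → Project Mike.
So Operation Zulu must precede Project Mike in any valid ordering.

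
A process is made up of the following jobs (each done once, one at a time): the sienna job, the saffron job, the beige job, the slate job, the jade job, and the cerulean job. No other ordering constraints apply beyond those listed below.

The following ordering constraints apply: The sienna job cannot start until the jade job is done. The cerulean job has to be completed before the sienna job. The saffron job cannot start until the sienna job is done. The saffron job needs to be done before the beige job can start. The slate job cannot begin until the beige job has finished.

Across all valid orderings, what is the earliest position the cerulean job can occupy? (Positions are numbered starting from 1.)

The cerulean job has no prerequisites at all, so it can go in position 1.

1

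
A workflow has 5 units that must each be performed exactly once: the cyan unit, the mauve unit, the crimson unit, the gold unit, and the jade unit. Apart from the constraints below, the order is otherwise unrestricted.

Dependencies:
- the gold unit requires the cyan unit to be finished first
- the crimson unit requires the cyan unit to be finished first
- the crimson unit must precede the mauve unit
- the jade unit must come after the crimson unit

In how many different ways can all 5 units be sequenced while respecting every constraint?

8

Only the cyan unit has no prerequisites, so it must go first.
Counting all ways to extend the partial order to a total order gives 8.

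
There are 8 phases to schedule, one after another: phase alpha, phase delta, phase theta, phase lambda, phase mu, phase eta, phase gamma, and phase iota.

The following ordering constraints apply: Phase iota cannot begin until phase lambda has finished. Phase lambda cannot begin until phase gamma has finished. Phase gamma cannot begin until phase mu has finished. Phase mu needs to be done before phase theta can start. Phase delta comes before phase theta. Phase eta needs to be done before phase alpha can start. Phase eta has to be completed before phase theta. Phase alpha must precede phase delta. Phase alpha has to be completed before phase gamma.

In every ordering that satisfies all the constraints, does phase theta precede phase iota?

No chain of constraints connects phase theta to phase iota in either direction.
So phase theta can come before phase iota or after — it is not forced.

No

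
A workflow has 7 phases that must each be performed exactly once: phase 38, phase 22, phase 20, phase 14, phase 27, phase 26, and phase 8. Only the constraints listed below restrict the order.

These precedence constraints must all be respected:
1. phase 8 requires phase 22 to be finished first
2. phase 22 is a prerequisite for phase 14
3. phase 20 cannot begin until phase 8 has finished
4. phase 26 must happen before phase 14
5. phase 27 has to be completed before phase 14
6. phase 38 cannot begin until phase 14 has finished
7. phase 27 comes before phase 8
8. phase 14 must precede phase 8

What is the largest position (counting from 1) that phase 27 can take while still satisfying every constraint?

Following every chain forward from phase 27, the phases that must come later are phase 38, phase 20, phase 14, phase 8 — 4 of them.
With 4 mandatory successors out of 7 phases total, the latest slot for phase 27 is 7−4 = 3, and it's reachable by doing all non-successors before phase 27.

3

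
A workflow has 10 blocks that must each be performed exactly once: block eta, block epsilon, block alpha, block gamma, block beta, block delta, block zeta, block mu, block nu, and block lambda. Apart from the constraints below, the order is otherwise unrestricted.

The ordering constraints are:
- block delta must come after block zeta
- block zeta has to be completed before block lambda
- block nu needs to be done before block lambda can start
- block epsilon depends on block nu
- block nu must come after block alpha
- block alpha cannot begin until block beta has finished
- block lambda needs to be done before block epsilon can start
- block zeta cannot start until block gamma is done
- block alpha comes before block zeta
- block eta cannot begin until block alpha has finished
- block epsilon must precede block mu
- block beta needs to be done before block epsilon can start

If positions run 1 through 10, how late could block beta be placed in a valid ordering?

Every block that must follow block beta has to come after it. Tracing all chains starting from block beta, those blocks are: block eta, block epsilon, block alpha, block delta, block zeta, block mu, block nu, block lambda — 8 in total.
So at least 8 blocks follow block beta, putting block beta no later than position 2. That position is achievable by scheduling everything else first.

2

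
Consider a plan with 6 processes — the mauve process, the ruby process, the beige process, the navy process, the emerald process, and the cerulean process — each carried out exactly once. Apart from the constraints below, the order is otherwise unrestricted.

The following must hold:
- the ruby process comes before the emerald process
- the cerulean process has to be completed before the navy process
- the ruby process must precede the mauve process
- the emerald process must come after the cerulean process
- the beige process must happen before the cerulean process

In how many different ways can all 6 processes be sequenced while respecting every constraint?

2 processes have no prerequisites (the ruby process, the beige process), so any of them could come first.
Counting all ways to extend the partial order to a total order gives 26.

26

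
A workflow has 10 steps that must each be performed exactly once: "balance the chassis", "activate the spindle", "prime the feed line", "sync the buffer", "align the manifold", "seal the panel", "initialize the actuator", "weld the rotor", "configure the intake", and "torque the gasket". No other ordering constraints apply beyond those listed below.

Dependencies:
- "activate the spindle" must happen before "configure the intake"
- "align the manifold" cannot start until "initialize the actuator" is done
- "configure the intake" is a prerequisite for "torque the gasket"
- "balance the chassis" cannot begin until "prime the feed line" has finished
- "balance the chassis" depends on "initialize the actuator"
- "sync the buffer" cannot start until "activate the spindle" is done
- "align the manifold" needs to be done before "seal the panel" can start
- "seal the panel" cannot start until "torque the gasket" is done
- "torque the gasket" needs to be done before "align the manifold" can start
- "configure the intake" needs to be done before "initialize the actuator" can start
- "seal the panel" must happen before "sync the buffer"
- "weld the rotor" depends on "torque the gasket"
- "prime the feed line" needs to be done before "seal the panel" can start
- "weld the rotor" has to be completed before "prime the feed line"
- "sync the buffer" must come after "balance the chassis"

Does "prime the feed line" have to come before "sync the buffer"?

There is a constraint chain "prime the feed line" → "balance the chassis" → "sync the buffer".
So "prime the feed line" must precede "sync the buffer" in any valid ordering.

Yes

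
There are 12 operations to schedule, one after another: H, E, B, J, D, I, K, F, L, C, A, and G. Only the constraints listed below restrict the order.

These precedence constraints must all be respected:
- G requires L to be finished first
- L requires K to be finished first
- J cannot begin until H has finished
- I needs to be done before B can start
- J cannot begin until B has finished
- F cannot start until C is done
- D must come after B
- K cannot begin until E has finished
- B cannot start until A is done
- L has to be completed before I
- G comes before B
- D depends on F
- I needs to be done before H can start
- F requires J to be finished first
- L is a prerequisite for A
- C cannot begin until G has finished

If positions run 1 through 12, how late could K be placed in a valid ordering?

2

Following every chain forward from K, the operations that must come later are H, B, J, D, I, F, L, C, A, G — 10 of them.
So at least 10 operations follow K, putting K no later than position 2. That position is achievable by scheduling everything else first.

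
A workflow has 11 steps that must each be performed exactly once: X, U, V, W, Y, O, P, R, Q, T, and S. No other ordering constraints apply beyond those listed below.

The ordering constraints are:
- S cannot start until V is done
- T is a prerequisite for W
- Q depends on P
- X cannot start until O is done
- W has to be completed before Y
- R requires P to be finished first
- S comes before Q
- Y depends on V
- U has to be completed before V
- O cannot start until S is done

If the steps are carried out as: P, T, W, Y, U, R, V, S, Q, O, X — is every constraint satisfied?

The sequence places Y ahead of V.
But one of the constraints requires V before Y, so this ordering violates it.

No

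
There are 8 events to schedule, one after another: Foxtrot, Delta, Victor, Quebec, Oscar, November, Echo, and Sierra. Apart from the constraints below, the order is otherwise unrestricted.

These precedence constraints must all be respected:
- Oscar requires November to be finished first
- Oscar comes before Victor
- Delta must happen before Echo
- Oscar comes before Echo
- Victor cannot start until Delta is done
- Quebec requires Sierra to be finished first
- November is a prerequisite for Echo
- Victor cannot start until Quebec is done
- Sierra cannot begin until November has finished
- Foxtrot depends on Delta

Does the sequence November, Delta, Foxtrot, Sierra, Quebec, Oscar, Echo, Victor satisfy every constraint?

Yes

Checking each listed constraint against this order: for instance, Delta is in position 2 and Victor in position 8, so that constraint holds — and the remaining constraints check out the same way.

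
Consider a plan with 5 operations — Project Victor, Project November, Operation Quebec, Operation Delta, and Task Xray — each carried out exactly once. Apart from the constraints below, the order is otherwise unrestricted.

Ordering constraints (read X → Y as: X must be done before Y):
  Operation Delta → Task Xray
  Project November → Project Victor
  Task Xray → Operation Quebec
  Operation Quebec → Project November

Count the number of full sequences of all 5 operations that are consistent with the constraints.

Operation Delta is the only operation with nothing required before it, so every ordering starts there.
Continuing from there, at each step only one operation has all its prerequisites placed, so the ordering is fully determined — there is exactly 1.

1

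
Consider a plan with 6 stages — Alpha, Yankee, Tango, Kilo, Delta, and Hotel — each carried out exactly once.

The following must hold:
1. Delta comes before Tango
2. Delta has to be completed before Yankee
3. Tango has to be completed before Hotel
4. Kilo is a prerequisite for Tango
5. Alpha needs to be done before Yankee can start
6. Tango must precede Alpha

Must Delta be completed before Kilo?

No

Nothing in the constraints links Delta and Kilo; they are unordered relative to each other.
There exist valid orderings with Kilo before Delta, so Delta is not required to come first.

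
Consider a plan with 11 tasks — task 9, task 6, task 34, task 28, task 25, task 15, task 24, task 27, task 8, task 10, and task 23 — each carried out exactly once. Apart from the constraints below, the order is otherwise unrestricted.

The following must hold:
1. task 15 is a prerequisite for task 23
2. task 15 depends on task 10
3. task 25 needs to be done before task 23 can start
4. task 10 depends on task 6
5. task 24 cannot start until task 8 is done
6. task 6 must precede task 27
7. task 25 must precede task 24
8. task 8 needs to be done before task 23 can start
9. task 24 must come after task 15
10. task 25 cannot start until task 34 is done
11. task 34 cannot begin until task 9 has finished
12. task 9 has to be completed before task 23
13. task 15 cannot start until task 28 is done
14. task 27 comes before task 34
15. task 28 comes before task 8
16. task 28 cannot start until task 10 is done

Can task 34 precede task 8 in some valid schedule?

The constraints leave task 34 and task 8 unordered relative to each other; nothing requires task 8 earlier.
So a valid ordering placing task 34 earlier than task 8 exists.

Yes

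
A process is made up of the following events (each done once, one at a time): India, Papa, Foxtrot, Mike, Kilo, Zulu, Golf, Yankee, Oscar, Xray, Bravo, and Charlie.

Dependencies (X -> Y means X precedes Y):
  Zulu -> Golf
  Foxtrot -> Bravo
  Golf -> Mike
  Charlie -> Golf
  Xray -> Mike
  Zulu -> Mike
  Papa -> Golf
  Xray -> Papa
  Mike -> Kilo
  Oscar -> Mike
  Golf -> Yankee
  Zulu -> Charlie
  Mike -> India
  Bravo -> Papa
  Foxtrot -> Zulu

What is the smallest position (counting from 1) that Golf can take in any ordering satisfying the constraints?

Every event that must precede Golf has to come before it. Tracing all chains that end at Golf, those events are: Papa, Foxtrot, Zulu, Xray, Bravo, Charlie — 6 in total.
So at minimum 6 events come before Golf, putting Golf no earlier than position 7. That position is achievable by scheduling exactly those predecessors first.

7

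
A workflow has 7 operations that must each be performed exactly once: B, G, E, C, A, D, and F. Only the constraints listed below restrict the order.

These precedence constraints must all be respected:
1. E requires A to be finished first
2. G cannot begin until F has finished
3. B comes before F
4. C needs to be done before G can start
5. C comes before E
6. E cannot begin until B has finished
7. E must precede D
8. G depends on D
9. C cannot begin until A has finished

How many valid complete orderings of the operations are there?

12

The operations with no prerequisites are B, A; any of them can be placed first.
Systematically extending each partial ordering one operation at a time and counting, there are 12 complete orderings.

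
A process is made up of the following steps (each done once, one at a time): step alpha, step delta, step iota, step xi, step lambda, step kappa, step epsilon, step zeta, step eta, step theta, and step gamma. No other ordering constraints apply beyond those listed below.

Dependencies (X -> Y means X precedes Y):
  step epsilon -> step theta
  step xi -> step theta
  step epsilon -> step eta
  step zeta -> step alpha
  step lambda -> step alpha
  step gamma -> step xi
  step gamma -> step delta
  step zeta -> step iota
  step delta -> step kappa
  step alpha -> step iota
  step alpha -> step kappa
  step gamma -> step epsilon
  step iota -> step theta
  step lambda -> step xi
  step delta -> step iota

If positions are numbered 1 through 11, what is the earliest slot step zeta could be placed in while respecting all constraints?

No constraint forces any other step before step zeta, so it can be placed first.

1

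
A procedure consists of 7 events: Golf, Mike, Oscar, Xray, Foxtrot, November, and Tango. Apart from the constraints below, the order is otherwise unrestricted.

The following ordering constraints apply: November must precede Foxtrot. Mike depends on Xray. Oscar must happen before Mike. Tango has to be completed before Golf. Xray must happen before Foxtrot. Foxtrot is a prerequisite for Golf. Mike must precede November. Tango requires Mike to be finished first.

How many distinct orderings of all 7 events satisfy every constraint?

6

The events with no prerequisites are Oscar, Xray; any of them can be placed first.
Enumerating by repeatedly choosing an available event (one whose prerequisites are all placed) gives 6 distinct complete orderings.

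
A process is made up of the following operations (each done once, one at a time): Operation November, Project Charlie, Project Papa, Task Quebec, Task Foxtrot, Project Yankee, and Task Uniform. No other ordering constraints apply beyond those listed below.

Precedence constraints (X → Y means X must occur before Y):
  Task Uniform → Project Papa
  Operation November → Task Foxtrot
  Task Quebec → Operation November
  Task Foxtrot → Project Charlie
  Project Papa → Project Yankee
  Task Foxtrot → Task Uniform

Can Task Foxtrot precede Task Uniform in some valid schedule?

Every valid ordering already has Task Foxtrot before Task Uniform (the constraints require it), so in particular at least one does.

Yes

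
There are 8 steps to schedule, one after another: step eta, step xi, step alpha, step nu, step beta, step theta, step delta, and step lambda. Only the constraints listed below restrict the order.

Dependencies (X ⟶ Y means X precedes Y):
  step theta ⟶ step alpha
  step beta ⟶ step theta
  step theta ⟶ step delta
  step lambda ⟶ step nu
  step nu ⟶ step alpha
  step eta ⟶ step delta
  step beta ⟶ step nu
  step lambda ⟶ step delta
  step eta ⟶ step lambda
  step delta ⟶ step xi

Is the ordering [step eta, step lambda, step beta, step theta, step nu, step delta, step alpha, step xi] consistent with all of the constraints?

Going through the constraints one by one, each required predecessor appears earlier in the sequence than its dependent — e.g. step eta (position 1) is before step delta (position 6), as required.

Yes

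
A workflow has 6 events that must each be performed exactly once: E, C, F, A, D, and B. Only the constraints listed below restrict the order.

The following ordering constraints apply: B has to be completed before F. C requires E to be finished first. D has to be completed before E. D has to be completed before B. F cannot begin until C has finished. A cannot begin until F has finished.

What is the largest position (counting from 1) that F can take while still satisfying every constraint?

5

Following the constraints forward from F, its only required successor is A.
With 1 mandatory successor out of 6 events total, the latest slot for F is 6−1 = 5, and it's reachable by doing all non-successors before F.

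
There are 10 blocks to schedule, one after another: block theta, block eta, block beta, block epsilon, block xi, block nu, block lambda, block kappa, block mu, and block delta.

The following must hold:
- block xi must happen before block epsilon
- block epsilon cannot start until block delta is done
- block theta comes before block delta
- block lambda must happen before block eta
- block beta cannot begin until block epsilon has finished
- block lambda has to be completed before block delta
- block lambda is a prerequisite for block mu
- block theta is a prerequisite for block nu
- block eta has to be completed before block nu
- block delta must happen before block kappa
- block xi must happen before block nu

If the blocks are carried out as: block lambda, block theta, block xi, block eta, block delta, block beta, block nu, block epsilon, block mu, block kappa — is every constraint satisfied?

Here block epsilon comes after block beta.
But one of the constraints requires block epsilon before block beta, so this ordering violates it.

No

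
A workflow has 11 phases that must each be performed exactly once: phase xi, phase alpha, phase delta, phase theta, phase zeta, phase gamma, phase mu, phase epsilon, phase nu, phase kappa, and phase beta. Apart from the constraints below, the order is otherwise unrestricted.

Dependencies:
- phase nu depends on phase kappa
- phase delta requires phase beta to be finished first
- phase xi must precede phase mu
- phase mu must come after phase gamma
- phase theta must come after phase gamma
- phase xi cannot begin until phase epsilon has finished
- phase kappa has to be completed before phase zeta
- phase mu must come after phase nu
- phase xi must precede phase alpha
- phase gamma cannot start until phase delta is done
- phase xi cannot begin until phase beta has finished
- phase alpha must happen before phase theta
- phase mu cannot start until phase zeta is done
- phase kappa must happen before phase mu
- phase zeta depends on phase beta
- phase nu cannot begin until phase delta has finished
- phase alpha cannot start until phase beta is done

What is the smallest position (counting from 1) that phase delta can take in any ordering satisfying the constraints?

Working backwards through the constraints from phase delta, its only required predecessor is phase beta.
So at minimum 1 phase comes before phase delta, putting phase delta no earlier than position 2. That position is achievable by scheduling exactly that predecessor first.

2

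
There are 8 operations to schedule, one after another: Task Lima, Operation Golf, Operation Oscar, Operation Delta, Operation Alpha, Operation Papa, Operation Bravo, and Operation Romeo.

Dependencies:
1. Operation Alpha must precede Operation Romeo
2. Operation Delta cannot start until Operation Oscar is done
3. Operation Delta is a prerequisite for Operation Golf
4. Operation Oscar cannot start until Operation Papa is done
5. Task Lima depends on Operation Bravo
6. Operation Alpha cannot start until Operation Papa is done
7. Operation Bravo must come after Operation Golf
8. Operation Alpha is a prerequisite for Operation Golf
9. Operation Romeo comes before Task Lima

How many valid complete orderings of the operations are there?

12

Operation Papa is the only operation with nothing required before it, so every ordering starts there.
Enumerating by repeatedly choosing an available operation (one whose prerequisites are all placed) gives 12 distinct complete orderings.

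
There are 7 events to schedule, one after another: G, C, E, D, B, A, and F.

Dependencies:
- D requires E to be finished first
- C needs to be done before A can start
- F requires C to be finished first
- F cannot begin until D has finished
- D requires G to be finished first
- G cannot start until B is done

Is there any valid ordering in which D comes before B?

No

There is a dependency chain B → G → D, so D always comes after B.
Hence D can never be scheduled before B.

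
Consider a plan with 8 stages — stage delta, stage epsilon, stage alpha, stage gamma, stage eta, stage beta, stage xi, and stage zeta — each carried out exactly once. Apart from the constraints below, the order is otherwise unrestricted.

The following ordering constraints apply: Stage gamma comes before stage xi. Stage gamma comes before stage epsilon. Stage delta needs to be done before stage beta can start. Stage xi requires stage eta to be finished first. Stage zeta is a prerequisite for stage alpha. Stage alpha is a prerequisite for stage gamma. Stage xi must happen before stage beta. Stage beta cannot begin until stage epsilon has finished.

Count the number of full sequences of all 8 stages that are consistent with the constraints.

3 stages have no prerequisites (stage delta, stage eta, stage zeta), so any of them could come first.
Enumerating by repeatedly choosing an available stage (one whose prerequisites are all placed) gives 63 distinct complete orderings.

63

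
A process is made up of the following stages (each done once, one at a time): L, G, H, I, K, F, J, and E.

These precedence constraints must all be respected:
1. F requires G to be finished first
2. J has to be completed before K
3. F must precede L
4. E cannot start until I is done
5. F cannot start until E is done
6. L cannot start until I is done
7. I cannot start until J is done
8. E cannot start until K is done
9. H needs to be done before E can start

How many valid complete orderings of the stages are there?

48

The stages with no prerequisites are G, H, J; any of them can be placed first.
Enumerating by repeatedly choosing an available stage (one whose prerequisites are all placed) gives 48 distinct complete orderings.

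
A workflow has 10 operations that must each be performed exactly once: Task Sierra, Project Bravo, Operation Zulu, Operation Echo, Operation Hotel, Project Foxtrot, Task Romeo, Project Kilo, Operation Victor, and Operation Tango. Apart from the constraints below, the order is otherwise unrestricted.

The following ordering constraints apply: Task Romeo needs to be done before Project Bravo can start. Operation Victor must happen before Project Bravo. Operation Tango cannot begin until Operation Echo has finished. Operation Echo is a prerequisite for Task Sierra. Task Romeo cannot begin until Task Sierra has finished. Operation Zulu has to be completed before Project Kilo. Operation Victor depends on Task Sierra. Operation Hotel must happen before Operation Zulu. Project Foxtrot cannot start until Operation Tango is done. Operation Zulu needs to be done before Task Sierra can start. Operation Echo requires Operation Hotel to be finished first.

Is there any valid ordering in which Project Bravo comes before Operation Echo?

No

The constraints give a chain Operation Echo → Task Sierra → Operation Victor → Project Bravo, which forces Operation Echo before Project Bravo.
So no valid ordering can have Project Bravo before Operation Echo.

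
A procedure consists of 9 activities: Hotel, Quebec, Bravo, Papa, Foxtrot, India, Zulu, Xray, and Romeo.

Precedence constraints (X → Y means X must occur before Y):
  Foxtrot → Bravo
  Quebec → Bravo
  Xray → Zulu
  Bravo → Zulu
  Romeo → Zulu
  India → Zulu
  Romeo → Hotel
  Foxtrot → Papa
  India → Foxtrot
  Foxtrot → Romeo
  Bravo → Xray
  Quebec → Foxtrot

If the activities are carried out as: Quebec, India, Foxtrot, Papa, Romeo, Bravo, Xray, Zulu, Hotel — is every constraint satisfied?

Going through the constraints one by one, each required predecessor appears earlier in the sequence than its dependent — e.g. India (position 2) is before Zulu (position 8), as required.

Yes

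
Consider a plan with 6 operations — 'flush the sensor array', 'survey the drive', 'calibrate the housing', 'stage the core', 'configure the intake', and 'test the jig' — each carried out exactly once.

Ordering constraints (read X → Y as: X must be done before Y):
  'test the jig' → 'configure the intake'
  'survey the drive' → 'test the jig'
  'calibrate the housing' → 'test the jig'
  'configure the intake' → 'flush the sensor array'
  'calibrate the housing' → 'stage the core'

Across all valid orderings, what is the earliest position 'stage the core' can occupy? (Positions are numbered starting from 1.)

Working backwards through the constraints from 'stage the core', its only required predecessor is 'calibrate the housing'.
With 1 mandatory predecessor, the earliest 'stage the core' can sit is position 1+1 = 2, and placing just that one first achieves it.

2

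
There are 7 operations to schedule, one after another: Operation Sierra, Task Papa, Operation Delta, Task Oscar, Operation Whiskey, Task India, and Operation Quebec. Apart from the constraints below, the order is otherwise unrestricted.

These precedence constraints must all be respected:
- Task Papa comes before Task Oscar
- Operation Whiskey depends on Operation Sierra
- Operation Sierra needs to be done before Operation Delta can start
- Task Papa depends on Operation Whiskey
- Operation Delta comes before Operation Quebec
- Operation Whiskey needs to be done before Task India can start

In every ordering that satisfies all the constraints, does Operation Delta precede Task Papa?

No

No chain of constraints connects Operation Delta to Task Papa in either direction.
There exist valid orderings with Task Papa before Operation Delta, so Operation Delta is not required to come first.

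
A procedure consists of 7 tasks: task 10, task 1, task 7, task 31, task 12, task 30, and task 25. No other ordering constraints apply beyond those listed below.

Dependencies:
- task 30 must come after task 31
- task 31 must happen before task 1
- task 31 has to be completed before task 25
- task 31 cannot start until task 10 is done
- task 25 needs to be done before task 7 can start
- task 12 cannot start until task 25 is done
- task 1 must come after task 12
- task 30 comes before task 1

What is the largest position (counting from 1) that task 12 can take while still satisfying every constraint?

Following the constraints forward from task 12, its only required successor is task 1.
With 1 mandatory successor out of 7 tasks total, the latest slot for task 12 is 7−1 = 6, and it's reachable by doing all non-successors before task 12.

6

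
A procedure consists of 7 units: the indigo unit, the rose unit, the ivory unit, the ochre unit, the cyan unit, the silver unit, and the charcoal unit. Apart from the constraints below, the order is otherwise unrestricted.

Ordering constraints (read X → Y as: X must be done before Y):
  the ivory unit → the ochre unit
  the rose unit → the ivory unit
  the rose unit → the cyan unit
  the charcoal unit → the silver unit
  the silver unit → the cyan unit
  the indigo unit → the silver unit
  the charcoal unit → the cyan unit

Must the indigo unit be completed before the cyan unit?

Tracing the constraints gives a chain: the indigo unit → the silver unit → the cyan unit.
Hence the indigo unit necessarily comes before the cyan unit.

Yes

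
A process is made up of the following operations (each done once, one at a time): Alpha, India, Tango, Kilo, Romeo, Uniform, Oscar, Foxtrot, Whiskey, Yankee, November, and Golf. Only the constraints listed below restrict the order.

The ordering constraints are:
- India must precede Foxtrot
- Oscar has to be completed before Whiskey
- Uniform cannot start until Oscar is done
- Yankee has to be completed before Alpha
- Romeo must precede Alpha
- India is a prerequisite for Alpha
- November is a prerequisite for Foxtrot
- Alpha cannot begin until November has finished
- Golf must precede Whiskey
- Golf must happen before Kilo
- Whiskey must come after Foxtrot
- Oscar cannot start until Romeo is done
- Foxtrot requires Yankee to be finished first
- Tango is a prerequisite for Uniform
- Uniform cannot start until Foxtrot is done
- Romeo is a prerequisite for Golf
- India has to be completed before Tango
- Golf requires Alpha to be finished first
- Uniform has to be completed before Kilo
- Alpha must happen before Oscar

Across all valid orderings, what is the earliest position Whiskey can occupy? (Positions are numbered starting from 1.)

The operations that are forced before Whiskey, directly or transitively, are Alpha, India, Romeo, Oscar, Foxtrot, Yankee, November, Golf. That's 8 operations.
So at minimum 8 operations come before Whiskey, putting Whiskey no earlier than position 9. That position is achievable by scheduling exactly those predecessors first.

9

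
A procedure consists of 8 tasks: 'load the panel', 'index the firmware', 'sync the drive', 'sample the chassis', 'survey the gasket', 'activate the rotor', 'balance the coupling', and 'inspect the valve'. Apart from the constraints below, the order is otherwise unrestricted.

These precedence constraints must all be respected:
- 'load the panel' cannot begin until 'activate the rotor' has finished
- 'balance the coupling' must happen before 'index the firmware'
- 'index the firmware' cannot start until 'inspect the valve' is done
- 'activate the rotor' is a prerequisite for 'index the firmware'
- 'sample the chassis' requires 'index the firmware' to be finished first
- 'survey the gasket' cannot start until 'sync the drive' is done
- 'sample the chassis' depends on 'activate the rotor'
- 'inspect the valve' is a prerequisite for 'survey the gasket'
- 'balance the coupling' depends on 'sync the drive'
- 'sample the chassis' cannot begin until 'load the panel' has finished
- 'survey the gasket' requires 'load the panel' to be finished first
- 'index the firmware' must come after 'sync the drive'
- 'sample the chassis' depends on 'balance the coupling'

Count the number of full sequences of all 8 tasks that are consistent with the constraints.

126

3 tasks have no prerequisites ('sync the drive', 'activate the rotor', 'inspect the valve'), so any of them could come first.
Counting all ways to extend the partial order to a total order gives 126.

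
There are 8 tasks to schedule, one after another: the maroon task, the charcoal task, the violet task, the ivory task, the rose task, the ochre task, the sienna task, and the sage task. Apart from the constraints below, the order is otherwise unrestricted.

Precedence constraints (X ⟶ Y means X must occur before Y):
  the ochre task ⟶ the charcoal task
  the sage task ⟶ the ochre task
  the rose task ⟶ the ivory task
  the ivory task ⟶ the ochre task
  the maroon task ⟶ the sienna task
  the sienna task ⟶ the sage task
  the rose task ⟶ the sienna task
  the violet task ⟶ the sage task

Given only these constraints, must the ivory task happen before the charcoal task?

Yes

There is a constraint chain the ivory task → the ochre task → the charcoal task.
That forces the ivory task before the charcoal task in every valid schedule.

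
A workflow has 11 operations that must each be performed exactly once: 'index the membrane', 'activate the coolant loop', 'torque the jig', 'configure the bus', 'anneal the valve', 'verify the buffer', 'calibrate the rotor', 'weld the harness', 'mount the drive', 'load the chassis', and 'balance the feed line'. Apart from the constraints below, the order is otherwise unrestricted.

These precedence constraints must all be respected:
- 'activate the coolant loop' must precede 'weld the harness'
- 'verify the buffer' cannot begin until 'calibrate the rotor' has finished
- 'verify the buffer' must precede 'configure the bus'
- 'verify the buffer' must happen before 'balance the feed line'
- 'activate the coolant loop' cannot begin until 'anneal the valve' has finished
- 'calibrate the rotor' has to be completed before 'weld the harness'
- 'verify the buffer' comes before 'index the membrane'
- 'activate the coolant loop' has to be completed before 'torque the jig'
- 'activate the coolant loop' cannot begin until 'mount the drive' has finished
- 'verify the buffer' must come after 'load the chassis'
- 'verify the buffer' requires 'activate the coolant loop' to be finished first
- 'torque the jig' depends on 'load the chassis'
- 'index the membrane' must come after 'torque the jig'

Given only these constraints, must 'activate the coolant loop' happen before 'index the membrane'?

Yes

Tracing the constraints gives a chain: 'activate the coolant loop' → 'torque the jig' → 'index the membrane'.
So 'activate the coolant loop' must precede 'index the membrane' in any valid ordering.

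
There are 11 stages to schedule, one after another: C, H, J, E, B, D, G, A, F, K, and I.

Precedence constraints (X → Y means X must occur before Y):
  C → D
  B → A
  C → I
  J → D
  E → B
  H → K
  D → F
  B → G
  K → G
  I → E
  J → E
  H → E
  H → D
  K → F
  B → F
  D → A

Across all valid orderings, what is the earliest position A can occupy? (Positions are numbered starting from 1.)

Every stage that must precede A has to come before it. Tracing all chains that end at A, those stages are: C, H, J, E, B, D, I — 7 in total.
With 7 mandatory predecessors, the earliest A can sit is position 7+1 = 8, and placing just those 7 first achieves it.

8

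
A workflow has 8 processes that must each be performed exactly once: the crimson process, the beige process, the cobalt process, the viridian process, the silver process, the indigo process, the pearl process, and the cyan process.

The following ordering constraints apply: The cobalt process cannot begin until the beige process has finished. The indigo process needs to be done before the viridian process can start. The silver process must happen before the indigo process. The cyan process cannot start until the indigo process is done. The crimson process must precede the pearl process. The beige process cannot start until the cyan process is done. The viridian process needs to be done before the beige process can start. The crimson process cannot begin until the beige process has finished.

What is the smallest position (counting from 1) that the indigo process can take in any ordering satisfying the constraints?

Working backwards through the constraints from the indigo process, its only required predecessor is the silver process.
So at minimum 1 process comes before the indigo process, putting the indigo process no earlier than position 2. That position is achievable by scheduling exactly that predecessor first.

2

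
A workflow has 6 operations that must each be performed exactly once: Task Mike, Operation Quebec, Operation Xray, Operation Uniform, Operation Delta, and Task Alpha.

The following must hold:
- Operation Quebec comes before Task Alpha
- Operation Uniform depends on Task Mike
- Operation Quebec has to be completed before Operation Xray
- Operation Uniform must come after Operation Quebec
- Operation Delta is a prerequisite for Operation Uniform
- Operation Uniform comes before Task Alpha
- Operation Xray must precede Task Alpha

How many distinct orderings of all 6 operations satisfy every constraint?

The operations with no prerequisites are Task Mike, Operation Quebec, Operation Delta; any of them can be placed first.
Counting all ways to extend the partial order to a total order gives 18.

18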